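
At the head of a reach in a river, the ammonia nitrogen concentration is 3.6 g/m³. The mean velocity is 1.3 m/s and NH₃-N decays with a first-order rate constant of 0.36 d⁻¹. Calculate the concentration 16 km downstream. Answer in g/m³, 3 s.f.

Travel time t = 16 km / 1.3 m/s = 1.6e+04/1.3 = 1.231e+04 s = 0.1425 d.
First-order decay: C = 3.6·exp(−0.36·0.1425) = 3.6·0.95 = 3.42 g/m³.

3.42 g/m³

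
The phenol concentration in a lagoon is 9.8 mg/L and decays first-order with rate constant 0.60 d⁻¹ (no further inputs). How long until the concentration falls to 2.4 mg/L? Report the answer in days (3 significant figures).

2.34 d

t = ln(C₀/C)/k = ln(9.8/2.4)/0.60 = 1.407/0.60 = 2.345 d.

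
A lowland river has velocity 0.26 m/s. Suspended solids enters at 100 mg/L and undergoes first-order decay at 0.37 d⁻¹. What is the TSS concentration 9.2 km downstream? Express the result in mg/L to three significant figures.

85.9 mg/L

Travel time t = 9.2 km / 0.26 m/s = 9200/0.26 = 3.538e+04 s = 0.4095 d.
First-order decay: C = 100·exp(−0.37·0.4095) = 100·0.8594 = 85.94 mg/L.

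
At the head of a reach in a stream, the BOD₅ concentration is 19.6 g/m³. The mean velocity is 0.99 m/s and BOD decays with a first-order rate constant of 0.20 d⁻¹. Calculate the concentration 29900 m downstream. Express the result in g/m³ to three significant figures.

18.3 g/m³

Travel time t = 29900 m / 0.99 m/s = 2.99e+04/0.99 = 3.02e+04 s = 0.3496 d.
First-order decay: C = 19.6·exp(−0.20·0.3496) = 19.6·0.9325 = 18.28 g/m³.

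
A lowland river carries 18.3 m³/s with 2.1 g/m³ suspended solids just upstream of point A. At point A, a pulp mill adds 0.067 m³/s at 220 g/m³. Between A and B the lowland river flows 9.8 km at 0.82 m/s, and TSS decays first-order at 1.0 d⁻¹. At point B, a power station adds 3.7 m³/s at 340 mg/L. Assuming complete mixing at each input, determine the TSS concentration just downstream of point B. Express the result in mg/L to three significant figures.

After input A: C = (18.3·2.1 + 0.067·220) / 18.37 = 2.895 mg/L.
Over the 9.8 km reach to input B (t = 1.195e+04 s = 0.1383 d), decay gives C = 2.895·exp(−1.0·0.1383) = 2.521 mg/L.
After input B: C = (18.37·2.521 + 3.7·340) / 22.07 = 59.11 mg/L.

59.1 mg/L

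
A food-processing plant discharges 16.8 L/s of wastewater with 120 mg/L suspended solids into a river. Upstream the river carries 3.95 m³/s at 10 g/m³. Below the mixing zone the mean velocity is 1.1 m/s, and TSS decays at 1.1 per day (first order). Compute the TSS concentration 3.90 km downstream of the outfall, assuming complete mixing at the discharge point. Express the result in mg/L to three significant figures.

10.0 mg/L

16.8 L/s = 0.0168 m³/s.
After complete mixing, C₀ = (0.0168·120 + 3.95·10) / 3.967 = 10.47 mg/L.
Travel time t = 3900 m / 1.1 m/s = 3545 s = 0.04104 d.
C = 10.47·exp(−1.1·0.04104) = 10.47·0.9559 = 10 mg/L.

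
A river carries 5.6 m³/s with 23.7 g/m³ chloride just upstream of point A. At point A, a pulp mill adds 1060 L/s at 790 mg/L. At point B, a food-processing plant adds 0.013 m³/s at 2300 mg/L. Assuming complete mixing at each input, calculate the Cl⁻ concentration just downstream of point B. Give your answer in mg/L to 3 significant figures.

1060 L/s = 1.06 m³/s.
After input A: C = (5.6·23.7 + 1.06·790) / 6.66 = 145.7 mg/L.
After input B: C = (6.66·145.7 + 0.013·2300) / 6.673 = 149.9 mg/L.

150 mg/L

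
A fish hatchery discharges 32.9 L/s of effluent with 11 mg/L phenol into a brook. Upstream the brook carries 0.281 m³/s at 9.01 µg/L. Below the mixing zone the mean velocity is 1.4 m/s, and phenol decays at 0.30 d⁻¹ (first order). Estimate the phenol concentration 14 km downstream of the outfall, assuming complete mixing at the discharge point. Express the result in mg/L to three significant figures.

32.9 L/s = 0.0329 m³/s.
9.01 µg/L = 0.00901 mg/L.
After complete mixing, C₀ = (0.0329·11 + 0.281·0.00901) / 0.3139 = 1.161 mg/L.
Travel time t = 1.4e+04 m / 1.4 m/s = 1e+04 s = 0.1157 d.
C = 1.161·exp(−0.30·0.1157) = 1.161·0.9659 = 1.121 mg/L.

1.12 mg/L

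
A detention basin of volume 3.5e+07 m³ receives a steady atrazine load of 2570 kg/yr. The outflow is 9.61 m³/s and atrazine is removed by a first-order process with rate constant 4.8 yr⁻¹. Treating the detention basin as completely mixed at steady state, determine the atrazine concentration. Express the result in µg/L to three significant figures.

Outflow Q = 9.61 m³/s × 3.156e+07 s/yr = 3.033e+08 m³/yr.
Steady-state CSTR mass balance: W = Q·C + k·V·C, so C = W/(Q + kV).
Q + kV = 3.033e+08 + 4.8·3.5e+07 = 4.713e+08 m³/yr.
C = 2570/4.713e+08 = 5.453e-06 kg/m³ = 0.005453 mg/L = 5.453 µg/L.

5.45 µg/L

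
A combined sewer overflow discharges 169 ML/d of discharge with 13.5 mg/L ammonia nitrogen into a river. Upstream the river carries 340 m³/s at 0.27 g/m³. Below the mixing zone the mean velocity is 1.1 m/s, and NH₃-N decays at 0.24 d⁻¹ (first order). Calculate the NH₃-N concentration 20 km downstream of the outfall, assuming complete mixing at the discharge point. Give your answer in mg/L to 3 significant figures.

169 ML/d = 1.956 m³/s.
After complete mixing, C₀ = (1.956·13.5 + 340·0.27) / 342 = 0.3457 mg/L.
Travel time t = 2e+04 m / 1.1 m/s = 1.818e+04 s = 0.2104 d.
C = 0.3457·exp(−0.24·0.2104) = 0.3457·0.9507 = 0.3287 mg/L.

0.329 mg/L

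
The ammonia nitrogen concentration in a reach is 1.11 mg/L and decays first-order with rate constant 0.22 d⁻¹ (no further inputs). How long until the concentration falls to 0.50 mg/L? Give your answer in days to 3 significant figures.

3.63 d

t = ln(C₀/C)/k = ln(1.11/0.50)/0.22 = 0.7975/0.22 = 3.625 d.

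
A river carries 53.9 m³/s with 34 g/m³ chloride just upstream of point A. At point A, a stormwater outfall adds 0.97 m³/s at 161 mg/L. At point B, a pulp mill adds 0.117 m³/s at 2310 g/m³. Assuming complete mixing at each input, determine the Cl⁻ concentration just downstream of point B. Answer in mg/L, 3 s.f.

After input A: C = (53.9·34 + 0.97·161) / 54.87 = 36.25 mg/L.
After input B: C = (54.87·36.25 + 0.117·2310) / 54.99 = 41.08 mg/L.

41.1 mg/L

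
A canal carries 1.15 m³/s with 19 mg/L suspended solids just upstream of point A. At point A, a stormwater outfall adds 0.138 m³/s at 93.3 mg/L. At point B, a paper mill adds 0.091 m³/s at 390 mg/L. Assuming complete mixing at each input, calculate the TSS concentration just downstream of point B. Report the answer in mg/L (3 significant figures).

50.9 mg/L

After input A: C = (1.15·19 + 0.138·93.3) / 1.288 = 26.96 mg/L.
After input B: C = (1.288·26.96 + 0.091·390) / 1.379 = 50.92 mg/L.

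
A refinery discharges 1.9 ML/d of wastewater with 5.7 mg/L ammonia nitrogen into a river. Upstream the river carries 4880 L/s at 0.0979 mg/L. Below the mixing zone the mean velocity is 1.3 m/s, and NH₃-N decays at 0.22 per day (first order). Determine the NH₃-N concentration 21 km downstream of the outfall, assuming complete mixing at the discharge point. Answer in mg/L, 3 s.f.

1.9 ML/d = 0.02199 m³/s.
4880 L/s = 4.88 m³/s.
After complete mixing, C₀ = (0.02199·5.7 + 4.88·0.0979) / 4.902 = 0.123 mg/L.
Travel time t = 2.1e+04 m / 1.3 m/s = 1.615e+04 s = 0.187 d.
C = 0.123·exp(−0.22·0.187) = 0.123·0.9597 = 0.1181 mg/L.

0.118 mg/L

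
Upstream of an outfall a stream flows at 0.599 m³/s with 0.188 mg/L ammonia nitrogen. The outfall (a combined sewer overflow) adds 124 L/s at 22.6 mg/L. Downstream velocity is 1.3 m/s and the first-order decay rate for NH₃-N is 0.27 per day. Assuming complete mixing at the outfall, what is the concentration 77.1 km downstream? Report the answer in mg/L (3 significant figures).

124 L/s = 0.124 m³/s.
After complete mixing, C₀ = (0.124·22.6 + 0.599·0.188) / 0.723 = 4.032 mg/L.
Travel time t = 7.71e+04 m / 1.3 m/s = 5.931e+04 s = 0.6864 d.
C = 4.032·exp(−0.27·0.6864) = 4.032·0.8308 = 3.35 mg/L.

3.35 mg/L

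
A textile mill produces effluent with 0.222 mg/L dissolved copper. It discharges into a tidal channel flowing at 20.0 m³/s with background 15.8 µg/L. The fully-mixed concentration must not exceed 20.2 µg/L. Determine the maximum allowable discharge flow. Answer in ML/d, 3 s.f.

37.7 ML/d

15.8 µg/L = 0.0158 mg/L.
20.2 µg/L = 0.0202 mg/L.
Mass balance at complete mixing: C_std·(Q_w + Q_r) = Q_w·C_e + Q_r·C_b.
Rearranging, Q_w = Q_r·(C_std − C_b)/(C_e − C_std) = 20.0·(0.0202 − 0.0158) / (0.222 − 0.0202) = 0.4361 m³/s.
= 37.68 ML/d.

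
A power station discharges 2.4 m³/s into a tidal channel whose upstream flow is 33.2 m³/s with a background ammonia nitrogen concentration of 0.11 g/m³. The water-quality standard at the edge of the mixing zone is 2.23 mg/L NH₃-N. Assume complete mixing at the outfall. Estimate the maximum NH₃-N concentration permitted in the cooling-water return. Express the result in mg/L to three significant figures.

31.6 mg/L

Mass balance: 2.23·35.6 = 2.4·Cₑ + 33.2·0.11.
Cₑ = (79.39 − 3.652) / 2.4 = 31.56 mg/L.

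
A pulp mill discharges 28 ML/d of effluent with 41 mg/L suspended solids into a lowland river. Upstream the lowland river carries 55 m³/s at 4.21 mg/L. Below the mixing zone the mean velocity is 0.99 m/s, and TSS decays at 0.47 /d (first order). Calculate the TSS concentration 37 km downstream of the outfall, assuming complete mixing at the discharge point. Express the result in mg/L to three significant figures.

3.61 mg/L

28 ML/d = 0.3241 m³/s.
After complete mixing, C₀ = (0.3241·41 + 55·4.21) / 55.32 = 4.426 mg/L.
Travel time t = 3.7e+04 m / 0.99 m/s = 3.737e+04 s = 0.4326 d.
C = 4.426·exp(−0.47·0.4326) = 4.426·0.816 = 3.611 mg/L.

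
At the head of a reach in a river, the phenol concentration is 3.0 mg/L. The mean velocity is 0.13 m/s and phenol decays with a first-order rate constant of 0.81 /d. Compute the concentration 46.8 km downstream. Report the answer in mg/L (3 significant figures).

0.103 mg/L

Travel time t = 46.8 km / 0.13 m/s = 4.68e+04/0.13 = 3.6e+05 s = 4.167 d.
First-order decay: C = 3.0·exp(−0.81·4.167) = 3.0·0.03422 = 0.1027 mg/L.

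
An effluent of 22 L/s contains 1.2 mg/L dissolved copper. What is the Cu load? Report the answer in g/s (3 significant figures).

0.0264 g/s

22 L/s = 0.022 m³/s.
Mass flux = Q·C = 0.022 m³/s × 1.2 g/m³ = 0.0264 g/s.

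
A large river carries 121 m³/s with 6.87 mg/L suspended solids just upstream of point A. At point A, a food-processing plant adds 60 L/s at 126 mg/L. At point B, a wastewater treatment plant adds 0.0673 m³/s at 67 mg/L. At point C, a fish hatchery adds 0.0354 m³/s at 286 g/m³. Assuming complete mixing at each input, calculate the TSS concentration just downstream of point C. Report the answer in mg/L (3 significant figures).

7.04 mg/L

60 L/s = 0.06 m³/s.
After input A: C = (121·6.87 + 0.06·126) / 121.1 = 6.929 mg/L.
After input B: C = (121.1·6.929 + 0.0673·67) / 121.1 = 6.962 mg/L.
After input C: C = (121.1·6.962 + 0.0354·286) / 121.2 = 7.044 mg/L.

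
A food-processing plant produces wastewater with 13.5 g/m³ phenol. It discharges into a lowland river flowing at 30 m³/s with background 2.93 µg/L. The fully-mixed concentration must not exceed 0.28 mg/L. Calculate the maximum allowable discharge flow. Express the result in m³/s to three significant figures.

0.629 m³/s

2.93 µg/L = 0.00293 mg/L.
Mass balance at complete mixing: C_std·(Q_w + Q_r) = Q_w·C_e + Q_r·C_b.
Rearranging, Q_w = Q_r·(C_std − C_b)/(C_e − C_std) = 30·(0.28 − 0.00293) / (13.5 − 0.28) = 0.6288 m³/s.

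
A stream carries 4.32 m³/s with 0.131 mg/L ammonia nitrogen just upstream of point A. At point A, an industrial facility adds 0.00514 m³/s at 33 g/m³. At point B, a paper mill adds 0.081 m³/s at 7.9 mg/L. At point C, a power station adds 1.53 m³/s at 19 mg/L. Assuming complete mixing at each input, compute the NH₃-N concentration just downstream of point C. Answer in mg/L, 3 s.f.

5.13 mg/L

After input A: C = (4.32·0.131 + 0.00514·33) / 4.325 = 0.1701 mg/L.
After input B: C = (4.325·0.1701 + 0.081·7.9) / 4.406 = 0.3122 mg/L.
After input C: C = (4.406·0.3122 + 1.53·19) / 5.936 = 5.129 mg/L.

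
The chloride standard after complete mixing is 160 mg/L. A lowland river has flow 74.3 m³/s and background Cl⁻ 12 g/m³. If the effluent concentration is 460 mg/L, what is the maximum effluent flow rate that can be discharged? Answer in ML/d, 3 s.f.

Mass balance at complete mixing: C_std·(Q_w + Q_r) = Q_w·C_e + Q_r·C_b.
Rearranging, Q_w = Q_r·(C_std − C_b)/(C_e − C_std) = 74.3·(160 − 12) / (460 − 160) = 36.65 m³/s.
= 3167 ML/d.

3170 ML/d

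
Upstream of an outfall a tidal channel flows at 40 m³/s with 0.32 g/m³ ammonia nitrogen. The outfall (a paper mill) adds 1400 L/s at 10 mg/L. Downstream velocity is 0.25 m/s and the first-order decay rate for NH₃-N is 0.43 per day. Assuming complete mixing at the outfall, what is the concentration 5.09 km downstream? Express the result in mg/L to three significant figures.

0.585 mg/L

1400 L/s = 1.4 m³/s.
After complete mixing, C₀ = (1.4·10 + 40·0.32) / 41.4 = 0.6473 mg/L.
Travel time t = 5090 m / 0.25 m/s = 2.036e+04 s = 0.2356 d.
C = 0.6473·exp(−0.43·0.2356) = 0.6473·0.9036 = 0.585 mg/L.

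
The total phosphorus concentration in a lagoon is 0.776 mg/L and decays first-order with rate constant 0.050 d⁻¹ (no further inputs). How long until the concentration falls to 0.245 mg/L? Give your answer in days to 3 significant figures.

t = ln(C₀/C)/k = ln(0.776/0.245)/0.050 = 1.153/0.050 = 23.06 d.

23.1 d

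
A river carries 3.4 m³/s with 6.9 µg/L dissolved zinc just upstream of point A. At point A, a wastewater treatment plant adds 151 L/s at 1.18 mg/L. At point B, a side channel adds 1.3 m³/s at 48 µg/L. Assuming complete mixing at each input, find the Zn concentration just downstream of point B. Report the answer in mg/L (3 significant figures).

6.9 µg/L = 0.0069 mg/L.
151 L/s = 0.151 m³/s.
After input A: C = (3.4·0.0069 + 0.151·1.18) / 3.551 = 0.05678 mg/L.
48 µg/L = 0.048 mg/L.
After input B: C = (3.551·0.05678 + 1.3·0.048) / 4.851 = 0.05443 mg/L.

0.0544 mg/L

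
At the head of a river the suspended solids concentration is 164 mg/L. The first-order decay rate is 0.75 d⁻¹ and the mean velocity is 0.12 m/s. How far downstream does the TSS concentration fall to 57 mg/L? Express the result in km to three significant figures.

14.6 km

From C = C₀·e^(−kt), t = ln(C₀/C)/k = ln(164/57)/0.75 = 1.057/0.75 = 1.409 d.
Distance = v·t = 0.12 m/s × 1.217e+05 s = 1.461e+04 m = 14.61 km.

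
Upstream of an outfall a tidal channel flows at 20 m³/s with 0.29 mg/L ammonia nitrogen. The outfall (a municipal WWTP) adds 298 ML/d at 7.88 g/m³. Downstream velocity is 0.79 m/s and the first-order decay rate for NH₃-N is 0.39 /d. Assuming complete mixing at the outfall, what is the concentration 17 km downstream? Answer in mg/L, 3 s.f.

298 ML/d = 3.449 m³/s.
After complete mixing, C₀ = (3.449·7.88 + 20·0.29) / 23.45 = 1.406 mg/L.
Travel time t = 1.7e+04 m / 0.79 m/s = 2.152e+04 s = 0.2491 d.
C = 1.406·exp(−0.39·0.2491) = 1.406·0.9074 = 1.276 mg/L.

1.28 mg/L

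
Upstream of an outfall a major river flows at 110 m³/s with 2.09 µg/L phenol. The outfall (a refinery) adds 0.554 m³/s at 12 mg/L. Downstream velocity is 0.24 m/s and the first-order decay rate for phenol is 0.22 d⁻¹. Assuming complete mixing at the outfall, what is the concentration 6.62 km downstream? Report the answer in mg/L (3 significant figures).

0.0580 mg/L

2.09 µg/L = 0.00209 mg/L.
After complete mixing, C₀ = (0.554·12 + 110·0.00209) / 110.6 = 0.06221 mg/L.
Travel time t = 6620 m / 0.24 m/s = 2.758e+04 s = 0.3193 d.
C = 0.06221·exp(−0.22·0.3193) = 0.06221·0.9322 = 0.05799 mg/L.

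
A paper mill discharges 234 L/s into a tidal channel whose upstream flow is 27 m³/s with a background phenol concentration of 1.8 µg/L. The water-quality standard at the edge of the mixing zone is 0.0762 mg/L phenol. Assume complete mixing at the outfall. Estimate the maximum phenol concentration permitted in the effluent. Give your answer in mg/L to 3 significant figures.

8.66 mg/L

234 L/s = 0.234 m³/s.
1.8 µg/L = 0.0018 mg/L.
Mass balance: 0.0762·27.23 = 0.234·Cₑ + 27·0.0018.
Cₑ = (2.075 − 0.0486) / 0.234 = 8.661 mg/L.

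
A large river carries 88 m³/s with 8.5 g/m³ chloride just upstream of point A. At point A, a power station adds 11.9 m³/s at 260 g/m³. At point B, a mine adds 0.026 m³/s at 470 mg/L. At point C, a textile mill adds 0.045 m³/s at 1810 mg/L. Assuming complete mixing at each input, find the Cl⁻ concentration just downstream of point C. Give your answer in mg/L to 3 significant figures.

After input A: C = (88·8.5 + 11.9·260) / 99.9 = 38.46 mg/L.
After input B: C = (99.9·38.46 + 0.026·470) / 99.93 = 38.57 mg/L.
After input C: C = (99.93·38.57 + 0.045·1810) / 99.97 = 39.37 mg/L.

39.4 mg/L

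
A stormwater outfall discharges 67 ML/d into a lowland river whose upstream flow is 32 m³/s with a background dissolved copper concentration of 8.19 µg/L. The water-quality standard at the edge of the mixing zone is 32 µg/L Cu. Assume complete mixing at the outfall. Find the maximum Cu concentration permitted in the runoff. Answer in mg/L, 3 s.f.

67 ML/d = 0.7755 m³/s.
8.19 µg/L = 0.00819 mg/L.
32 µg/L = 0.032 mg/L.
Mass balance: 0.032·32.78 = 0.7755·Cₑ + 32·0.00819.
Cₑ = (1.049 − 0.2621) / 0.7755 = 1.015 mg/L.

1.01 mg/L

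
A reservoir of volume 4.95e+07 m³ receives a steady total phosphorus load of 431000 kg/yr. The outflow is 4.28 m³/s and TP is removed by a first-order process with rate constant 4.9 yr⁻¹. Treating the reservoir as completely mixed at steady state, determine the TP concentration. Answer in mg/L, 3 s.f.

Outflow Q = 4.28 m³/s × 3.156e+07 s/yr = 1.351e+08 m³/yr.
Steady-state CSTR mass balance: W = Q·C + k·V·C, so C = W/(Q + kV).
Q + kV = 1.351e+08 + 4.9·4.95e+07 = 3.776e+08 m³/yr.
C = 431000/3.776e+08 = 0.001141 kg/m³ = 1.141 mg/L.

1.14 mg/L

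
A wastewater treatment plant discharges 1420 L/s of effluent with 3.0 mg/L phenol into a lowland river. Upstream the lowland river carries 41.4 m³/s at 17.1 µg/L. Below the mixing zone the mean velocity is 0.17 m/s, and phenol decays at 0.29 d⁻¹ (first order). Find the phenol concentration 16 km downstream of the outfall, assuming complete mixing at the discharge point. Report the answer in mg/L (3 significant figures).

0.0846 mg/L

1420 L/s = 1.42 m³/s.
17.1 µg/L = 0.0171 mg/L.
After complete mixing, C₀ = (1.42·3 + 41.4·0.0171) / 42.82 = 0.116 mg/L.
Travel time t = 1.6e+04 m / 0.17 m/s = 9.412e+04 s = 1.089 d.
C = 0.116·exp(−0.29·1.089) = 0.116·0.7291 = 0.08459 mg/L.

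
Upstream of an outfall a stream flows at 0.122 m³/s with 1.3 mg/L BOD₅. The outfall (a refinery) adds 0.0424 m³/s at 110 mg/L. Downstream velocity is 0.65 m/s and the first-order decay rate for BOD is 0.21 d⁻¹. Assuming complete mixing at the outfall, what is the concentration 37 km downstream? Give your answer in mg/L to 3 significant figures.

After complete mixing, C₀ = (0.0424·110 + 0.122·1.3) / 0.1644 = 29.33 mg/L.
Travel time t = 3.7e+04 m / 0.65 m/s = 5.692e+04 s = 0.6588 d.
C = 29.33·exp(−0.21·0.6588) = 29.33·0.8708 = 25.54 mg/L.

25.5 mg/L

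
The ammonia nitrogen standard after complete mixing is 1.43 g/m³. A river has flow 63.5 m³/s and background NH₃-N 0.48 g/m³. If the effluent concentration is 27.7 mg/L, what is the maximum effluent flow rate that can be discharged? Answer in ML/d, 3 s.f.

Mass balance at complete mixing: C_std·(Q_w + Q_r) = Q_w·C_e + Q_r·C_b.
Rearranging, Q_w = Q_r·(C_std − C_b)/(C_e − C_std) = 63.5·(1.43 − 0.48) / (27.7 − 1.43) = 2.296 m³/s.
= 198.4 ML/d.

198 ML/d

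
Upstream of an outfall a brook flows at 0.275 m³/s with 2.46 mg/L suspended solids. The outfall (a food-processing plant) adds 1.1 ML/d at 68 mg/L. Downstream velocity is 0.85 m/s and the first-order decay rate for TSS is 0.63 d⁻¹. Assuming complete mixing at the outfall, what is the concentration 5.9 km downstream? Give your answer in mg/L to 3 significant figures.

1.1 ML/d = 0.01273 m³/s.
After complete mixing, C₀ = (0.01273·68 + 0.275·2.46) / 0.2877 = 5.36 mg/L.
Travel time t = 5900 m / 0.85 m/s = 6941 s = 0.08034 d.
C = 5.36·exp(−0.63·0.08034) = 5.36·0.9506 = 5.095 mg/L.

5.10 mg/L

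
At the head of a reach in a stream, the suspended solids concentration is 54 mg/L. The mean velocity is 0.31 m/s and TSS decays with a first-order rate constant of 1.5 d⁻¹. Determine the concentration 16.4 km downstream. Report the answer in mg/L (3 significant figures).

21.6 mg/L

Travel time t = 16.4 km / 0.31 m/s = 1.64e+04/0.31 = 5.29e+04 s = 0.6123 d.
First-order decay: C = 54·exp(−1.5·0.6123) = 54·0.3991 = 21.55 mg/L.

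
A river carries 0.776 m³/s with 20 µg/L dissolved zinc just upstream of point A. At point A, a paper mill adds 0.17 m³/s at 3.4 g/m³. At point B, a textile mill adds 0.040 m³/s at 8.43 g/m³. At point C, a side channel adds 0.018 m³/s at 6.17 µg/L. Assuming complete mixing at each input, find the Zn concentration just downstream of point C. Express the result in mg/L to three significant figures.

0.927 mg/L

20 µg/L = 0.02 mg/L.
After input A: C = (0.776·0.02 + 0.17·3.4) / 0.946 = 0.6274 mg/L.
After input B: C = (0.946·0.6274 + 0.04·8.43) / 0.986 = 0.9439 mg/L.
6.17 µg/L = 0.00617 mg/L.
After input C: C = (0.986·0.9439 + 0.018·0.00617) / 1.004 = 0.9271 mg/L.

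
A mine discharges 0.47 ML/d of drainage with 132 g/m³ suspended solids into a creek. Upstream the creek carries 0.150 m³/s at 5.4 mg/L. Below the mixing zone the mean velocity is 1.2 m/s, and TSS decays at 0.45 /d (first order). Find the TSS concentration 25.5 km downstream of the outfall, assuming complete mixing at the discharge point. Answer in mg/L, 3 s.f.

8.80 mg/L

0.47 ML/d = 0.00544 m³/s.
After complete mixing, C₀ = (0.00544·132 + 0.15·5.4) / 0.1554 = 9.831 mg/L.
Travel time t = 2.55e+04 m / 1.2 m/s = 2.125e+04 s = 0.2459 d.
C = 9.831·exp(−0.45·0.2459) = 9.831·0.8952 = 8.801 mg/L.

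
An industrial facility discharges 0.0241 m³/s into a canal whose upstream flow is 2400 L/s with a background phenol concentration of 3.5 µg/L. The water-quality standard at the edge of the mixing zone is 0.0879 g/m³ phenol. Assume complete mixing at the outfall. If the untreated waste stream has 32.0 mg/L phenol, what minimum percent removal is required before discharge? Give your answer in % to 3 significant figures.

73.5 %

2400 L/s = 2.4 m³/s.
3.5 µg/L = 0.0035 mg/L.
Mass balance: 0.0879·2.424 = 0.0241·Cₑ + 2.4·0.0035.
Cₑ = (0.2131 − 0.0084) / 0.0241 = 8.493 mg/L.
Required removal = 1 − 8.493/32.0 = 73.46 %.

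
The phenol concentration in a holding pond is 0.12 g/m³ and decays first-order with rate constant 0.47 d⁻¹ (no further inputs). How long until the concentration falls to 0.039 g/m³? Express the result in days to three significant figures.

t = ln(C₀/C)/k = ln(0.12/0.039)/0.47 = 1.124/0.47 = 2.391 d.

2.39 d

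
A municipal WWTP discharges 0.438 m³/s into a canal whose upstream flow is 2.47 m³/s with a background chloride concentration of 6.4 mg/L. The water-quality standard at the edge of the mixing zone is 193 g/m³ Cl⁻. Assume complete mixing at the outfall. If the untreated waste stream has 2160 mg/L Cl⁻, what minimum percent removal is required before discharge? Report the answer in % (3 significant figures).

Mass balance: 193·2.908 = 0.438·Cₑ + 2.47·6.4.
Cₑ = (561.2 − 15.81) / 0.438 = 1245 mg/L.
Required removal = 1 − 1245/2160 = 42.35 %.

42.3 %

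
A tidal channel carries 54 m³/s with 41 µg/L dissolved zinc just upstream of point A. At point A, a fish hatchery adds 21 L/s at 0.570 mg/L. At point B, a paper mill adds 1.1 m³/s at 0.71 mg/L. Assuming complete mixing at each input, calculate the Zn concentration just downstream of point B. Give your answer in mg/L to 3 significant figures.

0.0546 mg/L

41 µg/L = 0.041 mg/L.
21 L/s = 0.021 m³/s.
After input A: C = (54·0.041 + 0.021·0.57) / 54.02 = 0.04121 mg/L.
After input B: C = (54.02·0.04121 + 1.1·0.71) / 55.12 = 0.05455 mg/L.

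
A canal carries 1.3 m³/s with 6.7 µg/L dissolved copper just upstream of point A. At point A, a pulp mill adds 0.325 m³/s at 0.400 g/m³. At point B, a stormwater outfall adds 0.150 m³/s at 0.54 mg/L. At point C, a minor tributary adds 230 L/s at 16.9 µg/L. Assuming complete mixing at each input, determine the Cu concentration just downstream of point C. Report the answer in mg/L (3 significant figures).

0.112 mg/L

6.7 µg/L = 0.0067 mg/L.
After input A: C = (1.3·0.0067 + 0.325·0.4) / 1.625 = 0.08536 mg/L.
After input B: C = (1.625·0.08536 + 0.15·0.54) / 1.775 = 0.1238 mg/L.
230 L/s = 0.23 m³/s.
16.9 µg/L = 0.0169 mg/L.
After input C: C = (1.775·0.1238 + 0.23·0.0169) / 2.005 = 0.1115 mg/L.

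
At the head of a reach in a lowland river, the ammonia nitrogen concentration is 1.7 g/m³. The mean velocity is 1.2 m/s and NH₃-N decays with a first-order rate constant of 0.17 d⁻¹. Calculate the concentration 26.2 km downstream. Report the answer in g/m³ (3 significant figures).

Travel time t = 26.2 km / 1.2 m/s = 2.62e+04/1.2 = 2.183e+04 s = 0.2527 d.
First-order decay: C = 1.7·exp(−0.17·0.2527) = 1.7·0.958 = 1.629 g/m³.

1.63 g/m³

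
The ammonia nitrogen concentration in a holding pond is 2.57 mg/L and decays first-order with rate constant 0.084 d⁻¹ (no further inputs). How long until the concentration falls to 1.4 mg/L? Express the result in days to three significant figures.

7.23 d

t = ln(C₀/C)/k = ln(2.57/1.4)/0.084 = 0.6074/0.084 = 7.231 d.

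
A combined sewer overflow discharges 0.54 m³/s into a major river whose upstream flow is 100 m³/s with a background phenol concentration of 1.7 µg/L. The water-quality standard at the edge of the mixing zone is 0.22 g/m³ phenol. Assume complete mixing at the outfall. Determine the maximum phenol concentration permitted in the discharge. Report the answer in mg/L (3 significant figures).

40.6 mg/L

1.7 µg/L = 0.0017 mg/L.
Mass balance: 0.22·100.5 = 0.54·Cₑ + 100·0.0017.
Cₑ = (22.12 − 0.17) / 0.54 = 40.65 mg/L.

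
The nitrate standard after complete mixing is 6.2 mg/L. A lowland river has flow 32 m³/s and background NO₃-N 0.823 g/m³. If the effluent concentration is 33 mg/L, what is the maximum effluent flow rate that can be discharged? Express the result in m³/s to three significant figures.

6.42 m³/s

Mass balance at complete mixing: C_std·(Q_w + Q_r) = Q_w·C_e + Q_r·C_b.
Rearranging, Q_w = Q_r·(C_std − C_b)/(C_e − C_std) = 32·(6.2 − 0.823) / (33 − 6.2) = 6.42 m³/s.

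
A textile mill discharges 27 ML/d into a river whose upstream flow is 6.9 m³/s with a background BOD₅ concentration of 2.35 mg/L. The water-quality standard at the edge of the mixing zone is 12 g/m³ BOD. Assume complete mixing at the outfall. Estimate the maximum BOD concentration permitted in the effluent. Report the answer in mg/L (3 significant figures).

225 mg/L

27 ML/d = 0.3125 m³/s.
Mass balance: 12·7.213 = 0.3125·Cₑ + 6.9·2.35.
Cₑ = (86.55 − 16.21) / 0.3125 = 225.1 mg/L.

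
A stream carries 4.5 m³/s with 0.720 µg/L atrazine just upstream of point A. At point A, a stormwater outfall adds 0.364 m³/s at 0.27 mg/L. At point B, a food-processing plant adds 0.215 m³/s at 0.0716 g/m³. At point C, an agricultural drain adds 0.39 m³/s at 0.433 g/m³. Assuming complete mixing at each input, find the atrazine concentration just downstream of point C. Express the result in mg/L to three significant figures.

0.720 µg/L = 0.00072 mg/L.
After input A: C = (4.5·0.00072 + 0.364·0.27) / 4.864 = 0.02087 mg/L.
After input B: C = (4.864·0.02087 + 0.215·0.0716) / 5.079 = 0.02302 mg/L.
After input C: C = (5.079·0.02302 + 0.39·0.433) / 5.469 = 0.05226 mg/L.

0.0523 mg/L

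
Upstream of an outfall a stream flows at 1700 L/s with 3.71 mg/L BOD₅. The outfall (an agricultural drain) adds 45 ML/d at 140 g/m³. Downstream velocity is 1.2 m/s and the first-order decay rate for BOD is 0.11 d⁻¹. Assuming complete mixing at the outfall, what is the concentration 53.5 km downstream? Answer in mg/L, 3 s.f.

45 ML/d = 0.5208 m³/s.
1700 L/s = 1.7 m³/s.
After complete mixing, C₀ = (0.5208·140 + 1.7·3.71) / 2.221 = 35.67 mg/L.
Travel time t = 5.35e+04 m / 1.2 m/s = 4.458e+04 s = 0.516 d.
C = 35.67·exp(−0.11·0.516) = 35.67·0.9448 = 33.7 mg/L.

33.7 mg/L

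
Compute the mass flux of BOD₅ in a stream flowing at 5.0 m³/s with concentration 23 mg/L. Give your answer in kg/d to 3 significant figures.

Mass flux = Q·C = 5 m³/s × 23 g/m³ = 115 g/s.
= 115 g/s × 86.4 = 9936 kg/d.

9940 kg/d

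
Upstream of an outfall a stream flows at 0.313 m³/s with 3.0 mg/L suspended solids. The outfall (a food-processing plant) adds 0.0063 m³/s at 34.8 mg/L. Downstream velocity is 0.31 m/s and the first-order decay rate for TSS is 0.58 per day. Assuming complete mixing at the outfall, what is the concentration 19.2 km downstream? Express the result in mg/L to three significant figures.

After complete mixing, C₀ = (0.0063·34.8 + 0.313·3) / 0.3193 = 3.627 mg/L.
Travel time t = 1.92e+04 m / 0.31 m/s = 6.194e+04 s = 0.7168 d.
C = 3.627·exp(−0.58·0.7168) = 3.627·0.6598 = 2.393 mg/L.

2.39 mg/L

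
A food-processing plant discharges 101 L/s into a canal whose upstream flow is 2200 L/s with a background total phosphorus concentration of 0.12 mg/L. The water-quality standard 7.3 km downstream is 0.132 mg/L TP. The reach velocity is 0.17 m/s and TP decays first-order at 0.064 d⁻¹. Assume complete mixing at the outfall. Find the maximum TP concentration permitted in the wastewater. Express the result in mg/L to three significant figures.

0.491 mg/L

101 L/s = 0.101 m³/s.
2200 L/s = 2.2 m³/s.
Travel time to the compliance point: t = 7300/0.17 = 4.294e+04 s = 0.497 d; decay factor exp(−0.064·0.497) = 0.9687.
So the concentration just after mixing may be at most 0.132/0.9687 = 0.1363 mg/L.
Mass balance: 0.1363·2.301 = 0.101·Cₑ + 2.2·0.12.
Cₑ = (0.3135 − 0.264) / 0.101 = 0.4906 mg/L.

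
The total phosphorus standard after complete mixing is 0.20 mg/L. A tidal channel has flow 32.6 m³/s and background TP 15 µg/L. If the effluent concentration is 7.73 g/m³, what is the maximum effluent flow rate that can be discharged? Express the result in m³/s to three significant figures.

0.801 m³/s

15 µg/L = 0.015 mg/L.
Mass balance at complete mixing: C_std·(Q_w + Q_r) = Q_w·C_e + Q_r·C_b.
Rearranging, Q_w = Q_r·(C_std − C_b)/(C_e − C_std) = 32.6·(0.2 − 0.015) / (7.73 − 0.2) = 0.8009 m³/s.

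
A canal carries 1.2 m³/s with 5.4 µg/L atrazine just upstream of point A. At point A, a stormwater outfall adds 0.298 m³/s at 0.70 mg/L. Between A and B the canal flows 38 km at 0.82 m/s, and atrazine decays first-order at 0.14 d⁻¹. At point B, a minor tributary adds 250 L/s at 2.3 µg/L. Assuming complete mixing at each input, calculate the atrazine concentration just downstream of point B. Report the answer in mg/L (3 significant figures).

5.4 µg/L = 0.0054 mg/L.
After input A: C = (1.2·0.0054 + 0.298·0.7) / 1.498 = 0.1436 mg/L.
Over the 38 km reach to input B (t = 4.634e+04 s = 0.5364 d), decay gives C = 0.1436·exp(−0.14·0.5364) = 0.1332 mg/L.
250 L/s = 0.25 m³/s.
2.3 µg/L = 0.0023 mg/L.
After input B: C = (1.498·0.1332 + 0.25·0.0023) / 1.748 = 0.1145 mg/L.

0.114 mg/L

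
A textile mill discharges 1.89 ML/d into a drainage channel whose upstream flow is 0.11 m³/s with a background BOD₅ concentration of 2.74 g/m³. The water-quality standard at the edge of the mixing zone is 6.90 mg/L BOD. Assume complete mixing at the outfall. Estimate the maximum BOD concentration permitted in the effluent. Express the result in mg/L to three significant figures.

1.89 ML/d = 0.02187 m³/s.
Mass balance: 6.9·0.1319 = 0.02187·Cₑ + 0.11·2.74.
Cₑ = (0.9099 − 0.3014) / 0.02187 = 27.82 mg/L.

27.8 mg/L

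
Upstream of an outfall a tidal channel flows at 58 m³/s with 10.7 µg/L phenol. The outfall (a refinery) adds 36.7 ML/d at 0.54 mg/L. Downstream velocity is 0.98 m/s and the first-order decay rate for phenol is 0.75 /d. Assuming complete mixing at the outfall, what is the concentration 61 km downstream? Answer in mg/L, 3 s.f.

36.7 ML/d = 0.4248 m³/s.
10.7 µg/L = 0.0107 mg/L.
After complete mixing, C₀ = (0.4248·0.54 + 58·0.0107) / 58.42 = 0.01455 mg/L.
Travel time t = 6.1e+04 m / 0.98 m/s = 6.224e+04 s = 0.7204 d.
C = 0.01455·exp(−0.75·0.7204) = 0.01455·0.5826 = 0.008475 mg/L.

0.00848 mg/L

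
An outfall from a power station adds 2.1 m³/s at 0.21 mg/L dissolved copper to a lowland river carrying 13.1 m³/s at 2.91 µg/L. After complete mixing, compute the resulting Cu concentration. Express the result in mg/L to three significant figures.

2.91 µg/L = 0.00291 mg/L.
By mass balance at complete mixing, C = (2.1·0.21 + 13.1·0.00291) / (2.1 + 13.1) = 0.4791/15.2 = 0.03152 mg/L.

0.0315 mg/L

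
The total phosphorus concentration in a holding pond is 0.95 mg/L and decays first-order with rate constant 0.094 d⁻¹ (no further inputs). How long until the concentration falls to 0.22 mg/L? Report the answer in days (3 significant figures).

t = ln(C₀/C)/k = ln(0.95/0.22)/0.094 = 1.463/0.094 = 15.56 d.

15.6 d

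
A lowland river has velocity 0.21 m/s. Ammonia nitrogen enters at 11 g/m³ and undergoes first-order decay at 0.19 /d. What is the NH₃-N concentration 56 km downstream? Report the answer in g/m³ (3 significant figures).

Travel time t = 56 km / 0.21 m/s = 5.6e+04/0.21 = 2.667e+05 s = 3.086 d.
First-order decay: C = 11·exp(−0.19·3.086) = 11·0.5563 = 6.119 g/m³.

6.12 g/m³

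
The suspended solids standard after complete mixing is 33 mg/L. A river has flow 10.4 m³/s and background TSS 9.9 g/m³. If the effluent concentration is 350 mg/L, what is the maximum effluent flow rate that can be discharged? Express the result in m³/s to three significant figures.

Mass balance at complete mixing: C_std·(Q_w + Q_r) = Q_w·C_e + Q_r·C_b.
Rearranging, Q_w = Q_r·(C_std − C_b)/(C_e − C_std) = 10.4·(33 − 9.9) / (350 − 33) = 0.7579 m³/s.

0.758 m³/s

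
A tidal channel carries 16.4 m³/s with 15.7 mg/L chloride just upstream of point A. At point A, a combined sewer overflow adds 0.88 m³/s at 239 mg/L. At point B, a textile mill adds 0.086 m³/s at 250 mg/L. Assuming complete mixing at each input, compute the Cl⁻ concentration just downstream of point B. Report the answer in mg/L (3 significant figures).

28.2 mg/L

After input A: C = (16.4·15.7 + 0.88·239) / 17.28 = 27.07 mg/L.
After input B: C = (17.28·27.07 + 0.086·250) / 17.37 = 28.18 mg/L.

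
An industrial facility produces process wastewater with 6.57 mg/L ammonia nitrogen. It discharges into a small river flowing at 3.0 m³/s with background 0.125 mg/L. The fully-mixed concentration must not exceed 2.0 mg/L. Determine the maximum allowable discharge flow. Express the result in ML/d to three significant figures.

106 ML/d

Mass balance at complete mixing: C_std·(Q_w + Q_r) = Q_w·C_e + Q_r·C_b.
Rearranging, Q_w = Q_r·(C_std − C_b)/(C_e − C_std) = 3.0·(2 − 0.125) / (6.57 − 2) = 1.231 m³/s.
= 106.3 ML/d.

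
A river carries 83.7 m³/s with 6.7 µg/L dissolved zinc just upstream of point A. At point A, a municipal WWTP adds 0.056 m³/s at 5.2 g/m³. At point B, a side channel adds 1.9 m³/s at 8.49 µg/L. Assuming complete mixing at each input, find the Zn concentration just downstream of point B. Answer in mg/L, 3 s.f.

6.7 µg/L = 0.0067 mg/L.
After input A: C = (83.7·0.0067 + 0.056·5.2) / 83.76 = 0.01017 mg/L.
8.49 µg/L = 0.00849 mg/L.
After input B: C = (83.76·0.01017 + 1.9·0.00849) / 85.66 = 0.01013 mg/L.

0.0101 mg/L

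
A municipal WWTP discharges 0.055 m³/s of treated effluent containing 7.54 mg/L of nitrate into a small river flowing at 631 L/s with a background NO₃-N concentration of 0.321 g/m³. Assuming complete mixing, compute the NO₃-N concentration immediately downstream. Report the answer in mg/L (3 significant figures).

631 L/s = 0.631 m³/s.
By mass balance at complete mixing, C = (0.055·7.54 + 0.631·0.321) / (0.055 + 0.631) = 0.6173/0.686 = 0.8998 mg/L.

0.900 mg/L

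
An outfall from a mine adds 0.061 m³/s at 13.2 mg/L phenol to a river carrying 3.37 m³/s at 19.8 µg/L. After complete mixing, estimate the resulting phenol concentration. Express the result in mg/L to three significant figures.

0.254 mg/L

19.8 µg/L = 0.0198 mg/L.
By mass balance at complete mixing, C = (0.061·13.2 + 3.37·0.0198) / (0.061 + 3.37) = 0.8719/3.431 = 0.2541 mg/L.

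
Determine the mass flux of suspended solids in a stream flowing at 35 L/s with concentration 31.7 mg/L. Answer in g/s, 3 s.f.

1.11 g/s

35 L/s = 0.035 m³/s.
Mass flux = Q·C = 0.035 m³/s × 31.7 g/m³ = 1.11 g/s.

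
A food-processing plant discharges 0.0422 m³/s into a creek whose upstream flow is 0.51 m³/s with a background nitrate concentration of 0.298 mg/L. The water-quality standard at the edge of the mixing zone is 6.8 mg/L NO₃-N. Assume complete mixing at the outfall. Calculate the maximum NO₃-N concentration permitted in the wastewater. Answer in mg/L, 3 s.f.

Mass balance: 6.8·0.5522 = 0.0422·Cₑ + 0.51·0.298.
Cₑ = (3.755 − 0.152) / 0.0422 = 85.38 mg/L.

85.4 mg/L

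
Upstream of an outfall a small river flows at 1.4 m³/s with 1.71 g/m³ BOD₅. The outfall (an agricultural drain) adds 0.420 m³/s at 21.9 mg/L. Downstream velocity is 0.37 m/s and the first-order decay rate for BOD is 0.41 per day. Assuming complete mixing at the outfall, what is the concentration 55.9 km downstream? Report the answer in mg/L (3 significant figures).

After complete mixing, C₀ = (0.42·21.9 + 1.4·1.71) / 1.82 = 6.369 mg/L.
Travel time t = 5.59e+04 m / 0.37 m/s = 1.511e+05 s = 1.749 d.
C = 6.369·exp(−0.41·1.749) = 6.369·0.4882 = 3.11 mg/L.

3.11 mg/L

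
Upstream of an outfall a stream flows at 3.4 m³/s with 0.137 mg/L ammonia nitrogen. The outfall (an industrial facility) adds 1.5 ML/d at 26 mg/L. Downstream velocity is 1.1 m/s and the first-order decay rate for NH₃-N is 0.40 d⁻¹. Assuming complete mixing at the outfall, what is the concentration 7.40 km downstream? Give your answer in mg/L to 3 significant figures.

0.260 mg/L

1.5 ML/d = 0.01736 m³/s.
After complete mixing, C₀ = (0.01736·26 + 3.4·0.137) / 3.417 = 0.2684 mg/L.
Travel time t = 7400 m / 1.1 m/s = 6727 s = 0.07786 d.
C = 0.2684·exp(−0.40·0.07786) = 0.2684·0.9693 = 0.2602 mg/L.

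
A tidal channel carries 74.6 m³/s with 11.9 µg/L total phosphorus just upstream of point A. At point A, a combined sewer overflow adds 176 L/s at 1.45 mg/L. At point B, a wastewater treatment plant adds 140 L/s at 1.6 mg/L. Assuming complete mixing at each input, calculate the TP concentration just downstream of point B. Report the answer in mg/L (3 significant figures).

11.9 µg/L = 0.0119 mg/L.
176 L/s = 0.176 m³/s.
After input A: C = (74.6·0.0119 + 0.176·1.45) / 74.78 = 0.01528 mg/L.
140 L/s = 0.14 m³/s.
After input B: C = (74.78·0.01528 + 0.14·1.6) / 74.92 = 0.01825 mg/L.

0.0182 mg/L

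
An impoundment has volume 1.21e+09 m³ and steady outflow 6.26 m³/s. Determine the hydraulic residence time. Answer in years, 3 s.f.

6.13 yr

Q = 6.26 m³/s × 3.156e+07 s/yr = 1.976e+08 m³/yr.
Hydraulic residence time τ = V/Q = 1.21e+09/1.976e+08 = 6.125 yr.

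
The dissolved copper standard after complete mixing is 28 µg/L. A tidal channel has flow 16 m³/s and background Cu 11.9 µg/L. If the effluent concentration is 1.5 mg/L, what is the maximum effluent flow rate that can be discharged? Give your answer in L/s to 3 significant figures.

175 L/s

11.9 µg/L = 0.0119 mg/L.
28 µg/L = 0.028 mg/L.
Mass balance at complete mixing: C_std·(Q_w + Q_r) = Q_w·C_e + Q_r·C_b.
Rearranging, Q_w = Q_r·(C_std − C_b)/(C_e − C_std) = 16·(0.028 − 0.0119) / (1.5 − 0.028) = 0.175 m³/s.
= 175 L/s.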